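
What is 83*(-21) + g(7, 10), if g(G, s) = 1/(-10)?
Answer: -17431/10 ≈ -1743.1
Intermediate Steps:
g(G, s) = -1/10
83*(-21) + g(7, 10) = 83*(-21) - 1/10 = -1743 - 1/10 = -17431/10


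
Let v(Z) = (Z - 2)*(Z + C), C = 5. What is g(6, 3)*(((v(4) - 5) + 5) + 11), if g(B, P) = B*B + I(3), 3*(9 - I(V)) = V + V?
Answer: 1247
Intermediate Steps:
I(V) = 9 - 2*V/3 (I(V) = 9 - (V + V)/3 = 9 - 2*V/3)
g(B, P) = 7 + B**2 (g(B, P) = B*B + (9 - 2/3*3) = B**2 + (9 - 2) = B**2 + 7 = 7 + B**2)
v(Z) = (-2 + Z)*(5 + Z) (v(Z) = (Z - 2)*(Z + 5) = (-2 + Z)*(5 + Z))
g(6, 3)*(((v(4) - 5) + 5) + 11) = (7 + 6**2)*((((-10 + 4**2 + 3*4) - 5) + 5) + 11) = (7 + 36)*((((-10 + 16 + 12) - 5) + 5) + 11) = 43*(((18 - 5) + 5) + 11) = 43*((13 + 5) + 11) = 43*(18 + 11) = 43*29 = 1247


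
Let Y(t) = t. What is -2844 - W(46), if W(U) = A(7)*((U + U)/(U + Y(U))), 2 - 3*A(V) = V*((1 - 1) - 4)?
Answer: -2854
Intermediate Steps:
A(V) = 2/3 + 4*V/3 (A(V) = 2/3 - V*((1 - 1) - 4)/3 = 2/3 - V*(0 - 4)/3 = 2/3 - V*(-4)/3 = 2/3 - (-4)*V/3 = 2/3 + 4*V/3)
W(U) = 10 (W(U) = (2/3 + (4/3)*7)*((U + U)/(U + U)) = (2/3 + 28/3)*((2*U)/((2*U))) = 10*((2*U)*(1/(2*U))) = 10*1 = 10)
-2844 - W(46) = -2844 - 1*10 = -2844 - 10 = -2854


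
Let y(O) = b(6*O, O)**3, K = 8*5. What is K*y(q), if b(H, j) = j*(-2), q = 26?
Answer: -5624320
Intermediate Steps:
b(H, j) = -2*j
K = 40
y(O) = -8*O**3 (y(O) = (-2*O)**3 = -8*O**3)
K*y(q) = 40*(-8*26**3) = 40*(-8*17576) = 40*(-140608) = -5624320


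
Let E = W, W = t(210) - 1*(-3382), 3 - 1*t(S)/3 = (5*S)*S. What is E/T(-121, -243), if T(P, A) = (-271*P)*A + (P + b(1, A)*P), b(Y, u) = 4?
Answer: 658109/7968818 ≈ 0.082586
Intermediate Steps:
t(S) = 9 - 15*S² (t(S) = 9 - 3*5*S*S = 9 - 15*S²)
W = -658109 (W = (9 - 15*210²) - 1*(-3382) = (9 - 15*44100) + 3382 = (9 - 661500) + 3382 = -661491 + 3382 = -658109)
E = -658109
T(P, A) = 5*P - 271*A*P (T(P, A) = (-271*P)*A + (P + 4*P) = -271*A*P + 5*P = 5*P - 271*A*P)
E/T(-121, -243) = -658109*(-1/(121*(5 - 271*(-243)))) = -658109*(-1/(121*(5 + 65853))) = -658109/((-121*65858)) = -658109/(-7968818) = -658109*(-1/7968818) = 658109/7968818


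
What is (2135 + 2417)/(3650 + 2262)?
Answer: 569/739 ≈ 0.76996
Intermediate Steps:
(2135 + 2417)/(3650 + 2262) = 4552/5912 = 4552*(1/5912) = 569/739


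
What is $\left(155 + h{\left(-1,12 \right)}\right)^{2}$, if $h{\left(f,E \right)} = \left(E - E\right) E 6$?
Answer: $24025$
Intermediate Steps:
$h{\left(f,E \right)} = 0$ ($h{\left(f,E \right)} = 0 E 6 = 0 \cdot 6 = 0$)
$\left(155 + h{\left(-1,12 \right)}\right)^{2} = \left(155 + 0\right)^{2} = 155^{2} = 24025$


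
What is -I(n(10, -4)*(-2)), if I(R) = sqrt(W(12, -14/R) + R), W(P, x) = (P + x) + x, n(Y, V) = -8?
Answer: -sqrt(105)/2 ≈ -5.1235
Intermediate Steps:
W(P, x) = P + 2*x
I(R) = sqrt(12 + R - 28/R) (I(R) = sqrt((12 + 2*(-14/R)) + R) = sqrt((12 - 28/R) + R) = sqrt(12 + R - 28/R))
-I(n(10, -4)*(-2)) = -sqrt(12 - 8*(-2) - 28/((-8*(-2)))) = -sqrt(12 + 16 - 28/16) = -sqrt(12 + 16 - 28*1/16) = -sqrt(12 + 16 - 7/4) = -sqrt(105/4) = -sqrt(105)/2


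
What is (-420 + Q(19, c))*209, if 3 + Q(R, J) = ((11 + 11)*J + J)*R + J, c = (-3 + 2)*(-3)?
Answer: 186219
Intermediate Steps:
c = 3 (c = -1*(-3) = 3)
Q(R, J) = -3 + J + 23*J*R (Q(R, J) = -3 + (((11 + 11)*J + J)*R + J) = -3 + ((22*J + J)*R + J) = -3 + ((23*J)*R + J) = -3 + (23*J*R + J) = -3 + (J + 23*J*R) = -3 + J + 23*J*R)
(-420 + Q(19, c))*209 = (-420 + (-3 + 3 + 23*3*19))*209 = (-420 + (-3 + 3 + 1311))*209 = (-420 + 1311)*209 = 891*209 = 186219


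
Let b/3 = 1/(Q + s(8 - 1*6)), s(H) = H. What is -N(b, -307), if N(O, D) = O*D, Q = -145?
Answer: -921/143 ≈ -6.4406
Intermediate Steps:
b = -3/143 (b = 3/(-145 + (8 - 1*6)) = 3/(-145 + (8 - 6)) = 3/(-145 + 2) = 3/(-143) = 3*(-1/143) = -3/143 ≈ -0.020979)
N(O, D) = D*O
-N(b, -307) = -(-307)*(-3)/143 = -1*921/143 = -921/143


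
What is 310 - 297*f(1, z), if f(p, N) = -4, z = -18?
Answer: 1498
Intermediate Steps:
310 - 297*f(1, z) = 310 - 297*(-4) = 310 + 1188 = 1498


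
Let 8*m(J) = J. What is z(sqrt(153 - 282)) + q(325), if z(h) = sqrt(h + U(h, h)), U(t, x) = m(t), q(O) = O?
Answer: 325 + 3*129**(1/4)*(1 + I)/4 ≈ 327.53 + 2.5276*I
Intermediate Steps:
m(J) = J/8
U(t, x) = t/8
z(h) = 3*sqrt(2)*sqrt(h)/4 (z(h) = sqrt(h + h/8) = sqrt(9*h/8) = 3*sqrt(2)*sqrt(h)/4)
z(sqrt(153 - 282)) + q(325) = 3*sqrt(2)*sqrt(sqrt(153 - 282))/4 + 325 = 3*sqrt(2)*sqrt(sqrt(-129))/4 + 325 = 3*sqrt(2)*sqrt(I*sqrt(129))/4 + 325 = 3*sqrt(2)*(129**(1/4)*sqrt(I))/4 + 325 = 3*sqrt(2)*129**(1/4)*sqrt(I)/4 + 325 = 325 + 3*sqrt(2)*129**(1/4)*sqrt(I)/4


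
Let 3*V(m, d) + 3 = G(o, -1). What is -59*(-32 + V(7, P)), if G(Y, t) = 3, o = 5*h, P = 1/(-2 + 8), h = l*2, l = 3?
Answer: 1888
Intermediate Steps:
h = 6 (h = 3*2 = 6)
P = ⅙ (P = 1/6 = ⅙ ≈ 0.16667)
o = 30 (o = 5*6 = 30)
V(m, d) = 0 (V(m, d) = -1 + (⅓)*3 = -1 + 1 = 0)
-59*(-32 + V(7, P)) = -59*(-32 + 0) = -59*(-32) = 1888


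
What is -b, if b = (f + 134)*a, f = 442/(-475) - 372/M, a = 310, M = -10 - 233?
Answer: -321082376/7695 ≈ -41726.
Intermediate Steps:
M = -243
f = 23098/38475 (f = 442/(-475) - 372/(-243) = 442*(-1/475) - 372*(-1/243) = -442/475 + 124/81 = 23098/38475 ≈ 0.60034)
b = 321082376/7695 (b = (23098/38475 + 134)*310 = (5178748/38475)*310 = 321082376/7695 ≈ 41726.)
-b = -1*321082376/7695 = -321082376/7695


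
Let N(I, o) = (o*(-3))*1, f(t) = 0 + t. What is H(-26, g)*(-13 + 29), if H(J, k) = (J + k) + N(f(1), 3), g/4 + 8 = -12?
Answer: -1840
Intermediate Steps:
f(t) = t
g = -80 (g = -32 + 4*(-12) = -32 - 48 = -80)
N(I, o) = -3*o (N(I, o) = -3*o*1 = -3*o)
H(J, k) = -9 + J + k (H(J, k) = (J + k) - 3*3 = (J + k) - 9 = -9 + J + k)
H(-26, g)*(-13 + 29) = (-9 - 26 - 80)*(-13 + 29) = -115*16 = -1840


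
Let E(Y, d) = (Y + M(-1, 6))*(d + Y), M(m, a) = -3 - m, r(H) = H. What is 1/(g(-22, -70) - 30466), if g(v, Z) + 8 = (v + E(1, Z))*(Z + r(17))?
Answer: -1/32965 ≈ -3.0335e-5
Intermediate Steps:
E(Y, d) = (-2 + Y)*(Y + d) (E(Y, d) = (Y + (-3 - 1*(-1)))*(d + Y) = (Y + (-3 + 1))*(Y + d) = (Y - 2)*(Y + d) = (-2 + Y)*(Y + d))
g(v, Z) = -8 + (17 + Z)*(-1 + v - Z) (g(v, Z) = -8 + (v + (1² - 2*1 - 2*Z + 1*Z))*(Z + 17) = -8 + (v + (1 - 2 - 2*Z + Z))*(17 + Z) = -8 + (v + (-1 - Z))*(17 + Z) = -8 + (-1 + v - Z)*(17 + Z) = -8 + (17 + Z)*(-1 + v - Z))
1/(g(-22, -70) - 30466) = 1/((-25 - 1*(-70)² - 18*(-70) + 17*(-22) - 70*(-22)) - 30466) = 1/((-25 - 1*4900 + 1260 - 374 + 1540) - 30466) = 1/((-25 - 4900 + 1260 - 374 + 1540) - 30466) = 1/(-2499 - 30466) = 1/(-32965) = -1/32965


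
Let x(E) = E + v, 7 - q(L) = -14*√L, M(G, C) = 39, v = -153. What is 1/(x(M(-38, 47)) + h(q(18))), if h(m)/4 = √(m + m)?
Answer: 1/(-114 + 4*√2*√(7 + 42*√2)) ≈ -0.014726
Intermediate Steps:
q(L) = 7 + 14*√L (q(L) = 7 - (-14)*√L = 7 + 14*√L)
h(m) = 4*√2*√m (h(m) = 4*√(m + m) = 4*√(2*m) = 4*(√2*√m) = 4*√2*√m)
x(E) = -153 + E (x(E) = E - 153 = -153 + E)
1/(x(M(-38, 47)) + h(q(18))) = 1/((-153 + 39) + 4*√2*√(7 + 14*√18)) = 1/(-114 + 4*√2*√(7 + 14*(3*√2))) = 1/(-114 + 4*√2*√(7 + 42*√2))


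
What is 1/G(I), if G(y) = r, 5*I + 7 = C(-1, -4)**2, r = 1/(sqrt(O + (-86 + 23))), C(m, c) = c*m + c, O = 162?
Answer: 3*sqrt(11) ≈ 9.9499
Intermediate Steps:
C(m, c) = c + c*m
r = sqrt(11)/33 (r = 1/(sqrt(162 + (-86 + 23))) = 1/(sqrt(162 - 63)) = 1/(sqrt(99)) = 1/(3*sqrt(11)) = sqrt(11)/33 ≈ 0.10050)
I = -7/5 (I = -7/5 + (-4*(1 - 1))**2/5 = -7/5 + (-4*0)**2/5 = -7/5 + (1/5)*0**2 = -7/5 + (1/5)*0 = -7/5 + 0 = -7/5 ≈ -1.4000)
G(y) = sqrt(11)/33
1/G(I) = 1/(sqrt(11)/33) = 3*sqrt(11)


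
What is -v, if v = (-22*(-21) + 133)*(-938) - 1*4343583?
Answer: 4901693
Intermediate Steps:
v = -4901693 (v = (462 + 133)*(-938) - 4343583 = 595*(-938) - 4343583 = -558110 - 4343583 = -4901693)
-v = -1*(-4901693) = 4901693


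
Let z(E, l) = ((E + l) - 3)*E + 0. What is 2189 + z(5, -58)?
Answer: 1909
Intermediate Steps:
z(E, l) = E*(-3 + E + l) (z(E, l) = (-3 + E + l)*E + 0 = E*(-3 + E + l) + 0 = E*(-3 + E + l))
2189 + z(5, -58) = 2189 + 5*(-3 + 5 - 58) = 2189 + 5*(-56) = 2189 - 280 = 1909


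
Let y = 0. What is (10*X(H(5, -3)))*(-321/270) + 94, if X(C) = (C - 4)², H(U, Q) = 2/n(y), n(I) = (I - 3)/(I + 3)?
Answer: -334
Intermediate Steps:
n(I) = (-3 + I)/(3 + I)
H(U, Q) = -2 (H(U, Q) = 2/(((-3 + 0)/(3 + 0))) = 2/((-3/3)) = 2/(((⅓)*(-3))) = 2/(-1) = 2*(-1) = -2)
X(C) = (-4 + C)²
(10*X(H(5, -3)))*(-321/270) + 94 = (10*(-4 - 2)²)*(-321/270) + 94 = (10*(-6)²)*(-321*1/270) + 94 = (10*36)*(-107/90) + 94 = 360*(-107/90) + 94 = -428 + 94 = -334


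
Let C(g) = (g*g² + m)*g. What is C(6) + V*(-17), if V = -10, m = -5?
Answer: 1436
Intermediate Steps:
C(g) = g*(-5 + g³) (C(g) = (g*g² - 5)*g = (g³ - 5)*g = (-5 + g³)*g = g*(-5 + g³))
C(6) + V*(-17) = 6*(-5 + 6³) - 10*(-17) = 6*(-5 + 216) + 170 = 6*211 + 170 = 1266 + 170 = 1436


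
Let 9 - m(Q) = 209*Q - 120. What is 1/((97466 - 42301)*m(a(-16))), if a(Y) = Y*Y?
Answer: -1/2944431875 ≈ -3.3962e-10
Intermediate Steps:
a(Y) = Y²
m(Q) = 129 - 209*Q (m(Q) = 9 - (209*Q - 120) = 9 - (-120 + 209*Q) = 9 + (120 - 209*Q) = 129 - 209*Q)
1/((97466 - 42301)*m(a(-16))) = 1/((97466 - 42301)*(129 - 209*(-16)²)) = 1/(55165*(129 - 209*256)) = 1/(55165*(129 - 53504)) = (1/55165)/(-53375) = (1/55165)*(-1/53375) = -1/2944431875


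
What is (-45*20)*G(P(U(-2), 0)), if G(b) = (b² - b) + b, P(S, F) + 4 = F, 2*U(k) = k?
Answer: -14400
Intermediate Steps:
U(k) = k/2
P(S, F) = -4 + F
G(b) = b²
(-45*20)*G(P(U(-2), 0)) = (-45*20)*(-4 + 0)² = -900*(-4)² = -900*16 = -14400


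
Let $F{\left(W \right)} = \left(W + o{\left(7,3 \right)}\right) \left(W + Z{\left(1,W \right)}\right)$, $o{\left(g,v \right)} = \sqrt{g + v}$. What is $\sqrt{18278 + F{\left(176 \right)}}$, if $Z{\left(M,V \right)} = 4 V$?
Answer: $\sqrt{173158 + 880 \sqrt{10}} \approx 419.45$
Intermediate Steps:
$F{\left(W \right)} = 5 W \left(W + \sqrt{10}\right)$ ($F{\left(W \right)} = \left(W + \sqrt{7 + 3}\right) \left(W + 4 W\right) = \left(W + \sqrt{10}\right) 5 W = 5 W \left(W + \sqrt{10}\right)$)
$\sqrt{18278 + F{\left(176 \right)}} = \sqrt{18278 + 5 \cdot 176 \left(176 + \sqrt{10}\right)} = \sqrt{18278 + \left(154880 + 880 \sqrt{10}\right)} = \sqrt{173158 + 880 \sqrt{10}}$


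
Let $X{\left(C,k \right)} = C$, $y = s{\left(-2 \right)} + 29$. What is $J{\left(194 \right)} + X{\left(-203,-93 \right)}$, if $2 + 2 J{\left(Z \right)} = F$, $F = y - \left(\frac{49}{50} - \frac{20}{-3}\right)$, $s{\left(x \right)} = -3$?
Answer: $- \frac{58447}{300} \approx -194.82$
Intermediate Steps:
$y = 26$ ($y = -3 + 29 = 26$)
$F = \frac{2753}{150}$ ($F = 26 - \left(\frac{49}{50} - \frac{20}{-3}\right) = 26 - \left(49 \cdot \frac{1}{50} - - \frac{20}{3}\right) = 26 - \left(\frac{49}{50} + \frac{20}{3}\right) = 26 - \frac{1147}{150} = \frac{2753}{150} \approx 18.353$)
$J{\left(Z \right)} = \frac{2453}{300}$ ($J{\left(Z \right)} = -1 + \frac{1}{2} \cdot \frac{2753}{150} = -1 + \frac{2753}{300} = \frac{2453}{300}$)
$J{\left(194 \right)} + X{\left(-203,-93 \right)} = \frac{2453}{300} - 203 = - \frac{58447}{300}$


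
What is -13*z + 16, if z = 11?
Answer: -127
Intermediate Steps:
-13*z + 16 = -13*11 + 16 = -143 + 16 = -127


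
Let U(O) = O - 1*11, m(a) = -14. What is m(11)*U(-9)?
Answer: 280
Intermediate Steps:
U(O) = -11 + O (U(O) = O - 11 = -11 + O)
m(11)*U(-9) = -14*(-11 - 9) = -14*(-20) = 280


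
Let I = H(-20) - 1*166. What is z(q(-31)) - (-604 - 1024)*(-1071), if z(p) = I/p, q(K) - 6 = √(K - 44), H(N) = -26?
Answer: 60*(-145299*√3 + 174362*I)/(-6*I + 5*√3) ≈ -1.7436e+6 + 14.98*I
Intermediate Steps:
q(K) = 6 + √(-44 + K) (q(K) = 6 + √(K - 44) = 6 + √(-44 + K))
I = -192 (I = -26 - 1*166 = -26 - 166 = -192)
z(p) = -192/p
z(q(-31)) - (-604 - 1024)*(-1071) = -192/(6 + √(-44 - 31)) - (-604 - 1024)*(-1071) = -192/(6 + √(-75)) - (-1628)*(-1071) = -192/(6 + 5*I*√3) - 1*1743588 = -192/(6 + 5*I*√3) - 1743588 = -1743588 - 192/(6 + 5*I*√3)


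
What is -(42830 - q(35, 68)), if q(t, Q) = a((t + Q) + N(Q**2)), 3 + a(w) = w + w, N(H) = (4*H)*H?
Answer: 171008381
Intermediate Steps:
N(H) = 4*H**2
a(w) = -3 + 2*w (a(w) = -3 + (w + w) = -3 + 2*w)
q(t, Q) = -3 + 2*Q + 2*t + 8*Q**4 (q(t, Q) = -3 + 2*((t + Q) + 4*(Q**2)**2) = -3 + 2*((Q + t) + 4*Q**4) = -3 + 2*(Q + t + 4*Q**4) = -3 + (2*Q + 2*t + 8*Q**4) = -3 + 2*Q + 2*t + 8*Q**4)
-(42830 - q(35, 68)) = -(42830 - (-3 + 2*68 + 2*35 + 8*68**4)) = -(42830 - (-3 + 136 + 70 + 8*21381376)) = -(42830 - (-3 + 136 + 70 + 171051008)) = -(42830 - 1*171051211) = -(42830 - 171051211) = -1*(-171008381) = 171008381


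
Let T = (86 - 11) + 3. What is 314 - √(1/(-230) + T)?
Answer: 314 - √4125970/230 ≈ 305.17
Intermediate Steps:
T = 78 (T = 75 + 3 = 78)
314 - √(1/(-230) + T) = 314 - √(1/(-230) + 78) = 314 - √(-1/230 + 78) = 314 - √(17939/230) = 314 - √4125970/230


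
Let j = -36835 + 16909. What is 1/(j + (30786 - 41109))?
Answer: -1/30249 ≈ -3.3059e-5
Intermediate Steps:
j = -19926
1/(j + (30786 - 41109)) = 1/(-19926 + (30786 - 41109)) = 1/(-19926 - 10323) = 1/(-30249) = -1/30249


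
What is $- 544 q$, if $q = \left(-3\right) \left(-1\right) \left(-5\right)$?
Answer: $8160$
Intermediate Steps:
$q = -15$ ($q = 3 \left(-5\right) = -15$)
$- 544 q = \left(-544\right) \left(-15\right) = 8160$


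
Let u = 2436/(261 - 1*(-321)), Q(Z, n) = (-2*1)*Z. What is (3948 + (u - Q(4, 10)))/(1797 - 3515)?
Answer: -192069/83323 ≈ -2.3051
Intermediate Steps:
Q(Z, n) = -2*Z
u = 406/97 (u = 2436/(261 + 321) = 2436/582 = 2436*(1/582) = 406/97 ≈ 4.1856)
(3948 + (u - Q(4, 10)))/(1797 - 3515) = (3948 + (406/97 - (-2)*4))/(1797 - 3515) = (3948 + (406/97 - 1*(-8)))/(-1718) = (3948 + (406/97 + 8))*(-1/1718) = (3948 + 1182/97)*(-1/1718) = (384138/97)*(-1/1718) = -192069/83323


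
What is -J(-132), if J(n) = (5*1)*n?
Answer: 660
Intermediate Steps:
J(n) = 5*n
-J(-132) = -5*(-132) = -1*(-660) = 660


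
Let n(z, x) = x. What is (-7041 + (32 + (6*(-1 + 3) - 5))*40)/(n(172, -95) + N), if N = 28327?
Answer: -5481/28232 ≈ -0.19414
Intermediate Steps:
(-7041 + (32 + (6*(-1 + 3) - 5))*40)/(n(172, -95) + N) = (-7041 + (32 + (6*(-1 + 3) - 5))*40)/(-95 + 28327) = (-7041 + (32 + (6*2 - 5))*40)/28232 = (-7041 + (32 + (12 - 5))*40)*(1/28232) = (-7041 + (32 + 7)*40)*(1/28232) = (-7041 + 39*40)*(1/28232) = (-7041 + 1560)*(1/28232) = -5481*1/28232 = -5481/28232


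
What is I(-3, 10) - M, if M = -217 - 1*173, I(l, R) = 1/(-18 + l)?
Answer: 8189/21 ≈ 389.95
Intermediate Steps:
M = -390 (M = -217 - 173 = -390)
I(-3, 10) - M = 1/(-18 - 3) - 1*(-390) = 1/(-21) + 390 = -1/21 + 390 = 8189/21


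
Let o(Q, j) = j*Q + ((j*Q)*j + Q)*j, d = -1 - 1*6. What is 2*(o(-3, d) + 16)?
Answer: 2174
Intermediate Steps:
d = -7 (d = -1 - 6 = -7)
o(Q, j) = Q*j + j*(Q + Q*j²) (o(Q, j) = Q*j + ((Q*j)*j + Q)*j = Q*j + (Q*j² + Q)*j = Q*j + (Q + Q*j²)*j = Q*j + j*(Q + Q*j²))
2*(o(-3, d) + 16) = 2*(-3*(-7)*(2 + (-7)²) + 16) = 2*(-3*(-7)*(2 + 49) + 16) = 2*(-3*(-7)*51 + 16) = 2*(1071 + 16) = 2*1087 = 2174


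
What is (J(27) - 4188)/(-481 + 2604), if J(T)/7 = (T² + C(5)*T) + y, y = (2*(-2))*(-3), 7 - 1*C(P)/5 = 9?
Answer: -81/193 ≈ -0.41969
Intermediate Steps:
C(P) = -10 (C(P) = 35 - 5*9 = 35 - 45 = -10)
y = 12 (y = -4*(-3) = 12)
J(T) = 84 - 70*T + 7*T² (J(T) = 7*((T² - 10*T) + 12) = 7*(12 + T² - 10*T) = 84 - 70*T + 7*T²)
(J(27) - 4188)/(-481 + 2604) = ((84 - 70*27 + 7*27²) - 4188)/(-481 + 2604) = ((84 - 1890 + 7*729) - 4188)/2123 = ((84 - 1890 + 5103) - 4188)*(1/2123) = (3297 - 4188)*(1/2123) = -891*1/2123 = -81/193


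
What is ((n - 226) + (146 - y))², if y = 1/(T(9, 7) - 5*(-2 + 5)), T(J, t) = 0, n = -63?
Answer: 4596736/225 ≈ 20430.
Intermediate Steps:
y = -1/15 (y = 1/(0 - 5*(-2 + 5)) = 1/(0 - 5*3) = 1/(0 - 15) = 1/(-15) = -1/15 ≈ -0.066667)
((n - 226) + (146 - y))² = ((-63 - 226) + (146 - 1*(-1/15)))² = (-289 + (146 + 1/15))² = (-289 + 2191/15)² = (-2144/15)² = 4596736/225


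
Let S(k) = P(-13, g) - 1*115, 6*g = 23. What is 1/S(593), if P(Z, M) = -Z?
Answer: -1/102 ≈ -0.0098039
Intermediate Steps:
g = 23/6 (g = (⅙)*23 = 23/6 ≈ 3.8333)
S(k) = -102 (S(k) = -1*(-13) - 1*115 = 13 - 115 = -102)
1/S(593) = 1/(-102) = -1/102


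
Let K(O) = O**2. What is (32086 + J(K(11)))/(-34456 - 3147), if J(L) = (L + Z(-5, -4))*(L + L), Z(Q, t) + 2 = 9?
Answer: -63062/37603 ≈ -1.6770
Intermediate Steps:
Z(Q, t) = 7 (Z(Q, t) = -2 + 9 = 7)
J(L) = 2*L*(7 + L) (J(L) = (L + 7)*(L + L) = (7 + L)*(2*L) = 2*L*(7 + L))
(32086 + J(K(11)))/(-34456 - 3147) = (32086 + 2*11**2*(7 + 11**2))/(-34456 - 3147) = (32086 + 2*121*(7 + 121))/(-37603) = (32086 + 2*121*128)*(-1/37603) = (32086 + 30976)*(-1/37603) = 63062*(-1/37603) = -63062/37603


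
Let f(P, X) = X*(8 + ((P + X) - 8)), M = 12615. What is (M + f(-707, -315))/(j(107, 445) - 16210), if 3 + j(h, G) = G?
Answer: -111515/5256 ≈ -21.217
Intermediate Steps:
j(h, G) = -3 + G
f(P, X) = X*(P + X) (f(P, X) = X*(8 + (-8 + P + X)) = X*(P + X))
(M + f(-707, -315))/(j(107, 445) - 16210) = (12615 - 315*(-707 - 315))/((-3 + 445) - 16210) = (12615 - 315*(-1022))/(442 - 16210) = (12615 + 321930)/(-15768) = 334545*(-1/15768) = -111515/5256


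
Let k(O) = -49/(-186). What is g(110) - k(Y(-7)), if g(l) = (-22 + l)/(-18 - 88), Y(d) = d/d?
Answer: -10781/9858 ≈ -1.0936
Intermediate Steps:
Y(d) = 1
g(l) = 11/53 - l/106 (g(l) = (-22 + l)/(-106) = (-22 + l)*(-1/106) = 11/53 - l/106)
k(O) = 49/186 (k(O) = -49*(-1/186) = 49/186)
g(110) - k(Y(-7)) = (11/53 - 1/106*110) - 1*49/186 = (11/53 - 55/53) - 49/186 = -44/53 - 49/186 = -10781/9858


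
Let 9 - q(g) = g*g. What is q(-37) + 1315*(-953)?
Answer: -1254555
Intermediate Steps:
q(g) = 9 - g**2 (q(g) = 9 - g*g = 9 - g**2)
q(-37) + 1315*(-953) = (9 - 1*(-37)**2) + 1315*(-953) = (9 - 1*1369) - 1253195 = (9 - 1369) - 1253195 = -1360 - 1253195 = -1254555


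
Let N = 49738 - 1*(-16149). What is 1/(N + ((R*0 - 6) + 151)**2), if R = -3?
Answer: 1/86912 ≈ 1.1506e-5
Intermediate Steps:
N = 65887 (N = 49738 + 16149 = 65887)
1/(N + ((R*0 - 6) + 151)**2) = 1/(65887 + ((-3*0 - 6) + 151)**2) = 1/(65887 + ((0 - 6) + 151)**2) = 1/(65887 + (-6 + 151)**2) = 1/(65887 + 145**2) = 1/(65887 + 21025) = 1/86912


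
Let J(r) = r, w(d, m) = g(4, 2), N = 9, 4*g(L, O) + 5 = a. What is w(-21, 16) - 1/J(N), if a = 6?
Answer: 5/36 ≈ 0.13889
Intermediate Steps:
g(L, O) = 1/4 (g(L, O) = -5/4 + (1/4)*6 = -5/4 + 3/2 = 1/4)
w(d, m) = 1/4
w(-21, 16) - 1/J(N) = 1/4 - 1/9 = 5/36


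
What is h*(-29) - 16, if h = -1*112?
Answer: 3232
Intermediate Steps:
h = -112
h*(-29) - 16 = -112*(-29) - 16 = 3248 - 16 = 3232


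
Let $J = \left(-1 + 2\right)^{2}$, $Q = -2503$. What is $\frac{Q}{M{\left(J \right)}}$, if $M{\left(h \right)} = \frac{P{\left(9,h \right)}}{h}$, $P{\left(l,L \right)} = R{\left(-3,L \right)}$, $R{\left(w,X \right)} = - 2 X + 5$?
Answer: $- \frac{2503}{3} \approx -834.33$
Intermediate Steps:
$R{\left(w,X \right)} = 5 - 2 X$
$P{\left(l,L \right)} = 5 - 2 L$
$J = 1$ ($J = 1^{2} = 1$)
$M{\left(h \right)} = \frac{5 - 2 h}{h}$
$\frac{Q}{M{\left(J \right)}} = - \frac{2503}{-2 + \frac{5}{1}} = - \frac{2503}{-2 + 5 \cdot 1} = - \frac{2503}{-2 + 5} = - \frac{2503}{3}$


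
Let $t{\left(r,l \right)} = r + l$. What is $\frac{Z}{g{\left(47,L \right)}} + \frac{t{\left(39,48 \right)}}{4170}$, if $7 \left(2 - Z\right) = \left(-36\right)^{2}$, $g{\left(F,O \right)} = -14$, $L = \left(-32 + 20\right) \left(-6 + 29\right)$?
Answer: $\frac{892411}{68110} \approx 13.102$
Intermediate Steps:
$L = -276$ ($L = \left(-12\right) 23 = -276$)
$t{\left(r,l \right)} = l + r$
$Z = - \frac{1282}{7}$ ($Z = 2 - \frac{\left(-36\right)^{2}}{7} = 2 - \frac{1296}{7} = - \frac{1282}{7} \approx -183.14$)
$\frac{Z}{g{\left(47,L \right)}} + \frac{t{\left(39,48 \right)}}{4170} = - \frac{1282}{7 \left(-14\right)} + \frac{48 + 39}{4170} = \left(- \frac{1282}{7}\right) \left(- \frac{1}{14}\right) + 87 \cdot \frac{1}{4170} = \frac{641}{49} + \frac{29}{1390} = \frac{892411}{68110}$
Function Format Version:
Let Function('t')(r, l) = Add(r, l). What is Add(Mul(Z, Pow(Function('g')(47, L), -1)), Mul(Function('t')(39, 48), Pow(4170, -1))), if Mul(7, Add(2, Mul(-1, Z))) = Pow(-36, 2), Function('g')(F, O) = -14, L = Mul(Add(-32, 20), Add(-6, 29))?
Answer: Rational(892411, 68110) ≈ 13.102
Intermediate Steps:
L = -276 (L = Mul(-12, 23) = -276)
Function('t')(r, l) = Add(l, r)
Z = Rational(-1282, 7) (Z = Add(2, Mul(Rational(-1, 7), Pow(-36, 2))) = Add(2, Mul(Rational(-1, 7), 1296)) = Add(2, Rational(-1296, 7)) = Rational(-1282, 7) ≈ -183.14)
Add(Mul(Z, Pow(Function('g')(47, L), -1)), Mul(Function('t')(39, 48), Pow(4170, -1))) = Add(Mul(Rational(-1282, 7), Pow(-14, -1)), Mul(Add(48, 39), Pow(4170, -1))) = Add(Mul(Rational(-1282, 7), Rational(-1, 14)), Mul(87, Rational(1, 4170))) = Add(Rational(641, 49), Rational(29, 1390)) = Rational(892411, 68110)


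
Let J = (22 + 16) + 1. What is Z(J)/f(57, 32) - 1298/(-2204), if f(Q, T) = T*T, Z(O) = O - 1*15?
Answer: 43189/70528 ≈ 0.61237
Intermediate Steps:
J = 39 (J = 38 + 1 = 39)
Z(O) = -15 + O (Z(O) = O - 15 = -15 + O)
f(Q, T) = T²
Z(J)/f(57, 32) - 1298/(-2204) = (-15 + 39)/(32²) - 1298/(-2204) = 24/1024 - 1298*(-1/2204) = 24*(1/1024) + 649/1102 = 3/128 + 649/1102 = 43189/70528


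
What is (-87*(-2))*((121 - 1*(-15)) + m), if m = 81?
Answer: 37758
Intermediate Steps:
(-87*(-2))*((121 - 1*(-15)) + m) = (-87*(-2))*((121 - 1*(-15)) + 81) = 174*((121 + 15) + 81) = 174*(136 + 81) = 174*217 = 37758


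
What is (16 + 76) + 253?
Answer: 345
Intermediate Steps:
(16 + 76) + 253 = 92 + 253 = 345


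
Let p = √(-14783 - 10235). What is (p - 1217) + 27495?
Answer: 26278 + I*√25018 ≈ 26278.0 + 158.17*I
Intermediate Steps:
p = I*√25018 (p = √(-25018) = I*√25018 ≈ 158.17*I)
(p - 1217) + 27495 = (I*√25018 - 1217) + 27495 = (-1217 + I*√25018) + 27495 = 26278 + I*√25018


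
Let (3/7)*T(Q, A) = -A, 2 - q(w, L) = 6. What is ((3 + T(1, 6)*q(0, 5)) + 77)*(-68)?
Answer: -9248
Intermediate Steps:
q(w, L) = -4 (q(w, L) = 2 - 1*6 = 2 - 6 = -4)
T(Q, A) = -7*A/3 (T(Q, A) = 7*(-A)/3 = -7*A/3)
((3 + T(1, 6)*q(0, 5)) + 77)*(-68) = ((3 - 7/3*6*(-4)) + 77)*(-68) = ((3 - 14*(-4)) + 77)*(-68) = ((3 + 56) + 77)*(-68) = (59 + 77)*(-68) = 136*(-68) = -9248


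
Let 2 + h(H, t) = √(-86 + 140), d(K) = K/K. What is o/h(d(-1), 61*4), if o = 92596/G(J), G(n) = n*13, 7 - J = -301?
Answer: 3307/3575 + 9921*√6/7150 ≈ 4.3238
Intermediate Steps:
J = 308 (J = 7 - 1*(-301) = 7 + 301 = 308)
d(K) = 1
G(n) = 13*n
o = 3307/143 (o = 92596/((13*308)) = 92596/4004 = 92596*(1/4004) = 3307/143 ≈ 23.126)
h(H, t) = -2 + 3*√6 (h(H, t) = -2 + √(-86 + 140) = -2 + √54 = -2 + 3*√6)
o/h(d(-1), 61*4) = 3307/(143*(-2 + 3*√6))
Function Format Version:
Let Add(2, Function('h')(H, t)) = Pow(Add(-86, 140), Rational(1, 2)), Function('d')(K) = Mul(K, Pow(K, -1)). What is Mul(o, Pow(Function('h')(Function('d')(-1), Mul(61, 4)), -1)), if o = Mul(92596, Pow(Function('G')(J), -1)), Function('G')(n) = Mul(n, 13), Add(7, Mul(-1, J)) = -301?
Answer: Add(Rational(3307, 3575), Mul(Rational(9921, 7150), Pow(6, Rational(1, 2)))) ≈ 4.3238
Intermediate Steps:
J = 308 (J = Add(7, Mul(-1, -301)) = Add(7, 301) = 308)
Function('d')(K) = 1
Function('G')(n) = Mul(13, n)
o = Rational(3307, 143) (o = Mul(92596, Pow(Mul(13, 308), -1)) = Mul(92596, Pow(4004, -1)) = Mul(92596, Rational(1, 4004)) = Rational(3307, 143) ≈ 23.126)
Function('h')(H, t) = Add(-2, Mul(3, Pow(6, Rational(1, 2)))) (Function('h')(H, t) = Add(-2, Pow(Add(-86, 140), Rational(1, 2))) = Add(-2, Pow(54, Rational(1, 2))) = Add(-2, Mul(3, Pow(6, Rational(1, 2)))))
Mul(o, Pow(Function('h')(Function('d')(-1), Mul(61, 4)), -1)) = Mul(Rational(3307, 143), Pow(Add(-2, Mul(3, Pow(6, Rational(1, 2)))), -1))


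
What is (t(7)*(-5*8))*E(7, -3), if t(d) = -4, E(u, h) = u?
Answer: 1120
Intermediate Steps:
(t(7)*(-5*8))*E(7, -3) = -(-20)*8*7 = -4*(-40)*7 = 160*7 = 1120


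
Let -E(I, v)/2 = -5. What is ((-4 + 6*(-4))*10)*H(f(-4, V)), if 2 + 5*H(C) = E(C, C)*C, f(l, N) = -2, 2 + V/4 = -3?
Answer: 1232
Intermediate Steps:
V = -20 (V = -8 + 4*(-3) = -8 - 12 = -20)
E(I, v) = 10 (E(I, v) = -2*(-5) = 10)
H(C) = -⅖ + 2*C (H(C) = -⅖ + (10*C)/5 = -⅖ + 2*C)
((-4 + 6*(-4))*10)*H(f(-4, V)) = ((-4 + 6*(-4))*10)*(-⅖ + 2*(-2)) = ((-4 - 24)*10)*(-⅖ - 4) = -28*10*(-22/5) = -280*(-22/5) = 1232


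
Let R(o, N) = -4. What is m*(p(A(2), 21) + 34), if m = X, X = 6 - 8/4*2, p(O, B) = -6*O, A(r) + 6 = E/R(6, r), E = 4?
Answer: 152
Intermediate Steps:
A(r) = -7 (A(r) = -6 + 4/(-4) = -6 + 4*(-¼) = -6 - 1 = -7)
X = 2 (X = 6 - 8*¼*2 = 6 - 2*2 = 6 - 4 = 2)
m = 2
m*(p(A(2), 21) + 34) = 2*(-6*(-7) + 34) = 2*(42 + 34) = 2*76 = 152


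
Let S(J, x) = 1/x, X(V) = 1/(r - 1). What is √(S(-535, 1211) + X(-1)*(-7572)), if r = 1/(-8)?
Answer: √88835986995/3633 ≈ 82.041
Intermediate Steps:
r = -⅛ ≈ -0.12500
X(V) = -8/9 (X(V) = 1/(-⅛ - 1) = 1/(-9/8) = -8/9)
√(S(-535, 1211) + X(-1)*(-7572)) = √(1/1211 - 8/9*(-7572)) = √(1/1211 + 20192/3) = √(24452515/3633) = √88835986995/3633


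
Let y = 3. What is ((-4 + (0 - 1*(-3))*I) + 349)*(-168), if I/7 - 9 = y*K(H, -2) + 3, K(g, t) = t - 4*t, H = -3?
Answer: -163800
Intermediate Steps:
K(g, t) = -3*t
I = 210 (I = 63 + 7*(3*(-3*(-2)) + 3) = 63 + 7*(3*6 + 3) = 63 + 7*(18 + 3) = 63 + 7*21 = 63 + 147 = 210)
((-4 + (0 - 1*(-3))*I) + 349)*(-168) = ((-4 + (0 - 1*(-3))*210) + 349)*(-168) = ((-4 + (0 + 3)*210) + 349)*(-168) = ((-4 + 3*210) + 349)*(-168) = ((-4 + 630) + 349)*(-168) = (626 + 349)*(-168) = 975*(-168) = -163800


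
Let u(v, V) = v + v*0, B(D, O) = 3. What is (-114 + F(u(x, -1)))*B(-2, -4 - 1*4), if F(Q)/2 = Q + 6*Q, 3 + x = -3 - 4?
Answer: -762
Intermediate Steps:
x = -10 (x = -3 + (-3 - 4) = -3 - 7 = -10)
u(v, V) = v (u(v, V) = v + 0 = v)
F(Q) = 14*Q (F(Q) = 2*(Q + 6*Q) = 2*(7*Q) = 14*Q)
(-114 + F(u(x, -1)))*B(-2, -4 - 1*4) = (-114 + 14*(-10))*3 = (-114 - 140)*3 = -254*3 = -762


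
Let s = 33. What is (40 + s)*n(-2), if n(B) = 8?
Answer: 584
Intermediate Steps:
(40 + s)*n(-2) = (40 + 33)*8 = 73*8 = 584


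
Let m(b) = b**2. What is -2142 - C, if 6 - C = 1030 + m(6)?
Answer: -1082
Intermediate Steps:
C = -1060 (C = 6 - (1030 + 6**2) = 6 - (1030 + 36) = 6 - 1*1066 = 6 - 1066 = -1060)
-2142 - C = -2142 - 1*(-1060) = -2142 + 1060 = -1082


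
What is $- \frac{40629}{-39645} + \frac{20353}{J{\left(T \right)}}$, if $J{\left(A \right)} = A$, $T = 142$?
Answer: $\frac{270888001}{1876530} \approx 144.36$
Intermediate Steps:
$- \frac{40629}{-39645} + \frac{20353}{J{\left(T \right)}} = - \frac{40629}{-39645} + \frac{20353}{142} = \left(-40629\right) \left(- \frac{1}{39645}\right) + 20353 \cdot \frac{1}{142} = \frac{13543}{13215} + \frac{20353}{142} = \frac{270888001}{1876530}$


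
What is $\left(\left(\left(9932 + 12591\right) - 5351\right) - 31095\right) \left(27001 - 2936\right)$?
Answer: $-335056995$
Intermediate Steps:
$\left(\left(\left(9932 + 12591\right) - 5351\right) - 31095\right) \left(27001 - 2936\right) = \left(\left(22523 - 5351\right) - 31095\right) 24065 = \left(17172 - 31095\right) 24065 = \left(-13923\right) 24065 = -335056995$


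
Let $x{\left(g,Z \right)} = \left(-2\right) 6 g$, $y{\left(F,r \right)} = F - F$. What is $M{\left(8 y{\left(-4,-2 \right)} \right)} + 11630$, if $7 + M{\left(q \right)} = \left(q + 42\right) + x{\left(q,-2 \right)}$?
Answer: $11665$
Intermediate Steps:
$y{\left(F,r \right)} = 0$
$x{\left(g,Z \right)} = - 12 g$
$M{\left(q \right)} = 35 - 11 q$ ($M{\left(q \right)} = -7 - \left(-42 + 11 q\right) = 35 - 11 q$)
$M{\left(8 y{\left(-4,-2 \right)} \right)} + 11630 = \left(35 - 11 \cdot 8 \cdot 0\right) + 11630 = \left(35 - 0\right) + 11630 = \left(35 + 0\right) + 11630 = 35 + 11630 = 11665$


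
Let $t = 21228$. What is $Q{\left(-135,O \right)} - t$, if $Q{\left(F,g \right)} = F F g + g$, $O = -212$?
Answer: $-3885140$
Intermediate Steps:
$Q{\left(F,g \right)} = g + g F^{2}$ ($Q{\left(F,g \right)} = F^{2} g + g = g F^{2} + g = g + g F^{2}$)
$Q{\left(-135,O \right)} - t = - 212 \left(1 + \left(-135\right)^{2}\right) - 21228 = - 212 \left(1 + 18225\right) - 21228 = \left(-212\right) 18226 - 21228 = -3863912 - 21228 = -3885140$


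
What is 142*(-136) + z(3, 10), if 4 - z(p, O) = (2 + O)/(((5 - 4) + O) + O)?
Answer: -135160/7 ≈ -19309.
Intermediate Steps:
z(p, O) = 4 - (2 + O)/(1 + 2*O) (z(p, O) = 4 - (2 + O)/(((5 - 4) + O) + O) = 4 - (2 + O)/((1 + O) + O) = 4 - (2 + O)/(1 + 2*O))
142*(-136) + z(3, 10) = 142*(-136) + (2 + 7*10)/(1 + 2*10) = -19312 + (2 + 70)/(1 + 20) = -19312 + 72/21 = -19312 + (1/21)*72 = -19312 + 24/7 = -135160/7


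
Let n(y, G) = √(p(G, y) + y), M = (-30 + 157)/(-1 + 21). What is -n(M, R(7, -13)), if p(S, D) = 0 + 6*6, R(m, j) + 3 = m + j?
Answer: -11*√35/10 ≈ -6.5077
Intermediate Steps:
R(m, j) = -3 + j + m (R(m, j) = -3 + (m + j) = -3 + (j + m) = -3 + j + m)
M = 127/20 ≈ 6.3500
p(S, D) = 36 (p(S, D) = 0 + 36 = 36)
n(y, G) = √(36 + y)
-n(M, R(7, -13)) = -√(36 + 127/20) = -√(847/20) = -11*√35/10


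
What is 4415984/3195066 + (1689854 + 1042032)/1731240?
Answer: 194924812079/65850310260 ≈ 2.9601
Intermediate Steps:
4415984/3195066 + (1689854 + 1042032)/1731240 = 4415984*(1/3195066) + 2731886*(1/1731240) = 2207992/1597533 + 1365943/865620 = 194924812079/65850310260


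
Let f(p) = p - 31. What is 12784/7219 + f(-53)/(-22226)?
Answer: 142371790/80224747 ≈ 1.7747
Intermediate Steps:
f(p) = -31 + p
12784/7219 + f(-53)/(-22226) = 12784/7219 + (-31 - 53)/(-22226) = 12784*(1/7219) - 84*(-1/22226) = 12784/7219 + 42/11113 = 142371790/80224747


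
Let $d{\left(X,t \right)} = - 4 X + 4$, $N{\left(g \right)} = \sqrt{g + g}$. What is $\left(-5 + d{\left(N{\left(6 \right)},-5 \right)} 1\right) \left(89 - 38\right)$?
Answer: $-51 - 408 \sqrt{3} \approx -757.68$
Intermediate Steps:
$N{\left(g \right)} = \sqrt{2} \sqrt{g}$ ($N{\left(g \right)} = \sqrt{2 g} = \sqrt{2} \sqrt{g}$)
$d{\left(X,t \right)} = 4 - 4 X$
$\left(-5 + d{\left(N{\left(6 \right)},-5 \right)} 1\right) \left(89 - 38\right) = \left(-5 + \left(4 - 4 \sqrt{2} \sqrt{6}\right) 1\right) \left(89 - 38\right) = \left(-5 + \left(4 - 4 \cdot 2 \sqrt{3}\right) 1\right) 51 = \left(-5 + \left(4 - 8 \sqrt{3}\right) 1\right) 51 = \left(-5 + \left(4 - 8 \sqrt{3}\right)\right) 51 = \left(-1 - 8 \sqrt{3}\right) 51 = -51 - 408 \sqrt{3}$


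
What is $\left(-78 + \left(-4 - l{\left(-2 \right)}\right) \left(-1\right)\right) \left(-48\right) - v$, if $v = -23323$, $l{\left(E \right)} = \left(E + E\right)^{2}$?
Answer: $26107$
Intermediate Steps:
$l{\left(E \right)} = 4 E^{2}$ ($l{\left(E \right)} = \left(2 E\right)^{2} = 4 E^{2}$)
$\left(-78 + \left(-4 - l{\left(-2 \right)}\right) \left(-1\right)\right) \left(-48\right) - v = \left(-78 + \left(-4 - 4 \left(-2\right)^{2}\right) \left(-1\right)\right) \left(-48\right) - -23323 = \left(-78 + \left(-4 - 4 \cdot 4\right) \left(-1\right)\right) \left(-48\right) + 23323 = \left(-78 + \left(-4 - 16\right) \left(-1\right)\right) \left(-48\right) + 23323 = \left(-78 - -20\right) \left(-48\right) + 23323 = \left(-78 + 20\right) \left(-48\right) + 23323 = \left(-58\right) \left(-48\right) + 23323 = 2784 + 23323 = 26107$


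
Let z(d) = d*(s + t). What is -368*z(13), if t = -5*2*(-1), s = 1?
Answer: -52624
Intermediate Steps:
t = 10 (t = -10*(-1) = -1*(-10) = 10)
z(d) = 11*d (z(d) = d*(1 + 10) = d*11 = 11*d)
-368*z(13) = -4048*13 = -368*143 = -52624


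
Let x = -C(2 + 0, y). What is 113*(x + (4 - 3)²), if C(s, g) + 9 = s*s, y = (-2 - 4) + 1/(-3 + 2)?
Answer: 678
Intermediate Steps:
y = -7 (y = -6 + 1/(-1) = -6 - 1 = -7)
C(s, g) = -9 + s² (C(s, g) = -9 + s*s = -9 + s²)
x = 5 (x = -(-9 + (2 + 0)²) = -(-9 + 2²) = -(-9 + 4) = -1*(-5) = 5)
113*(x + (4 - 3)²) = 113*(5 + (4 - 3)²) = 113*(5 + 1²) = 113*(5 + 1) = 113*6 = 678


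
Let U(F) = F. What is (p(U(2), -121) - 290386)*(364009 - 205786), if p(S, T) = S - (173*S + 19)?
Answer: -46003179027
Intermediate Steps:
p(S, T) = -19 - 172*S (p(S, T) = S - (19 + 173*S) = S + (-19 - 173*S) = -19 - 172*S)
(p(U(2), -121) - 290386)*(364009 - 205786) = ((-19 - 172*2) - 290386)*(364009 - 205786) = ((-19 - 344) - 290386)*158223 = (-363 - 290386)*158223 = -290749*158223 = -46003179027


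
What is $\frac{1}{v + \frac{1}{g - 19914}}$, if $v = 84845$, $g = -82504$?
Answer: $\frac{102418}{8689655209} \approx 1.1786 \cdot 10^{-5}$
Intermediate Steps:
$\frac{1}{v + \frac{1}{g - 19914}} = \frac{1}{84845 + \frac{1}{-82504 - 19914}} = \frac{1}{84845 + \frac{1}{-102418}} = \frac{1}{84845 - \frac{1}{102418}} = \frac{1}{\frac{8689655209}{102418}} = \frac{102418}{8689655209}$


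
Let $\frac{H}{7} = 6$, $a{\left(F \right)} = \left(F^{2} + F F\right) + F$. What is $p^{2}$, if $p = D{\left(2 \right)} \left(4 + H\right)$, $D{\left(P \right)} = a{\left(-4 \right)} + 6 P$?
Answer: $3385600$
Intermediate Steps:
$a{\left(F \right)} = F + 2 F^{2}$ ($a{\left(F \right)} = \left(F^{2} + F^{2}\right) + F = 2 F^{2} + F = F + 2 F^{2}$)
$D{\left(P \right)} = 28 + 6 P$ ($D{\left(P \right)} = - 4 \left(1 + 2 \left(-4\right)\right) + 6 P = - 4 \left(1 - 8\right) + 6 P = \left(-4\right) \left(-7\right) + 6 P = 28 + 6 P$)
$H = 42$ ($H = 7 \cdot 6 = 42$)
$p = 1840$ ($p = \left(28 + 6 \cdot 2\right) \left(4 + 42\right) = \left(28 + 12\right) 46 = 40 \cdot 46 = 1840$)
$p^{2} = 1840^{2} = 3385600$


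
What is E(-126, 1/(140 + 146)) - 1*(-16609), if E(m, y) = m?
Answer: 16483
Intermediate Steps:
E(-126, 1/(140 + 146)) - 1*(-16609) = -126 - 1*(-16609) = -126 + 16609 = 16483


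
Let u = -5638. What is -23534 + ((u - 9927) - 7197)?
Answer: -46296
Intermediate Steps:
-23534 + ((u - 9927) - 7197) = -23534 + ((-5638 - 9927) - 7197) = -23534 + (-15565 - 7197) = -23534 - 22762 = -46296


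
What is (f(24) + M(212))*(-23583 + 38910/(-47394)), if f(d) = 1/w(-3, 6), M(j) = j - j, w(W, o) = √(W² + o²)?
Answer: -186288602*√5/118485 ≈ -3515.7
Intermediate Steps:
M(j) = 0
f(d) = √5/15 (f(d) = 1/(√((-3)² + 6²)) = 1/(√(9 + 36)) = 1/(√45) = 1/(3*√5) = √5/15)
(f(24) + M(212))*(-23583 + 38910/(-47394)) = (√5/15 + 0)*(-23583 + 38910/(-47394)) = (√5/15)*(-23583 + 38910*(-1/47394)) = (√5/15)*(-23583 - 6485/7899) = (√5/15)*(-186288602/7899) = -186288602*√5/118485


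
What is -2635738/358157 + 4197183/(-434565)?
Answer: -882883318567/51880832235 ≈ -17.018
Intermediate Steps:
-2635738/358157 + 4197183/(-434565) = -2635738*1/358157 + 4197183*(-1/434565) = -2635738/358157 - 1399061/144855 = -882883318567/51880832235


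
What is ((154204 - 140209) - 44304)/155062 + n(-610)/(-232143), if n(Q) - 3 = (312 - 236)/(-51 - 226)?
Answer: -1949095217609/9971046528882 ≈ -0.19548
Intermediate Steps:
n(Q) = 755/277 (n(Q) = 3 + (312 - 236)/(-51 - 226) = 3 + 76/(-277) = 3 + 76*(-1/277) = 3 - 76/277 = 755/277)
((154204 - 140209) - 44304)/155062 + n(-610)/(-232143) = ((154204 - 140209) - 44304)/155062 + (755/277)/(-232143) = (13995 - 44304)*(1/155062) + (755/277)*(-1/232143) = -30309*1/155062 - 755/64303611 = -30309/155062 - 755/64303611 = -1949095217609/9971046528882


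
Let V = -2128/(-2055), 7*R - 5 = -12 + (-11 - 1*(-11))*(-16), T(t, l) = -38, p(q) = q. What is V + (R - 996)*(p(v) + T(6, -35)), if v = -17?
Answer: 112688053/2055 ≈ 54836.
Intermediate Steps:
R = -1 (R = 5/7 + (-12 + (-11 - 1*(-11))*(-16))/7 = 5/7 + (-12 + (-11 + 11)*(-16))/7 = 5/7 + (-12 + 0*(-16))/7 = 5/7 + (-12 + 0)/7 = 5/7 + (1/7)*(-12) = 5/7 - 12/7 = -1)
V = 2128/2055 (V = -2128*(-1/2055) = 2128/2055 ≈ 1.0355)
V + (R - 996)*(p(v) + T(6, -35)) = 2128/2055 + (-1 - 996)*(-17 - 38) = 2128/2055 - 997*(-55) = 2128/2055 + 54835 = 112688053/2055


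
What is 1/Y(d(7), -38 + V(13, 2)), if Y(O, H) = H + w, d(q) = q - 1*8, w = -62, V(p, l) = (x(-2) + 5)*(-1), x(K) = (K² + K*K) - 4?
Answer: -1/109 ≈ -0.0091743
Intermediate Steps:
x(K) = -4 + 2*K² (x(K) = (K² + K²) - 4 = 2*K² - 4 = -4 + 2*K²)
V(p, l) = -9 (V(p, l) = ((-4 + 2*(-2)²) + 5)*(-1) = ((-4 + 2*4) + 5)*(-1) = ((-4 + 8) + 5)*(-1) = (4 + 5)*(-1) = 9*(-1) = -9)
d(q) = -8 + q (d(q) = q - 8 = -8 + q)
Y(O, H) = -62 + H (Y(O, H) = H - 62 = -62 + H)
1/Y(d(7), -38 + V(13, 2)) = 1/(-62 + (-38 - 9)) = 1/(-62 - 47) = 1/(-109) = -1/109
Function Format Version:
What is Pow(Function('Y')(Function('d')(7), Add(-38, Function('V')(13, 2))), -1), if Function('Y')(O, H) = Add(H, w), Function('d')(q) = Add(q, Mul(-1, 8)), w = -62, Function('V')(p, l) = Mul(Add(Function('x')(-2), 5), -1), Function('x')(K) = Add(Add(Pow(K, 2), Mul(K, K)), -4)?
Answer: Rational(-1, 109) ≈ -0.0091743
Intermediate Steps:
Function('x')(K) = Add(-4, Mul(2, Pow(K, 2))) (Function('x')(K) = Add(Add(Pow(K, 2), Pow(K, 2)), -4) = Add(Mul(2, Pow(K, 2)), -4) = Add(-4, Mul(2, Pow(K, 2))))
Function('V')(p, l) = -9 (Function('V')(p, l) = Mul(Add(Add(-4, Mul(2, Pow(-2, 2))), 5), -1) = Mul(Add(Add(-4, Mul(2, 4)), 5), -1) = Mul(Add(Add(-4, 8), 5), -1) = Mul(Add(4, 5), -1) = Mul(9, -1) = -9)
Function('d')(q) = Add(-8, q) (Function('d')(q) = Add(q, -8) = Add(-8, q))
Function('Y')(O, H) = Add(-62, H) (Function('Y')(O, H) = Add(H, -62) = Add(-62, H))
Pow(Function('Y')(Function('d')(7), Add(-38, Function('V')(13, 2))), -1) = Pow(Add(-62, Add(-38, -9)), -1) = Pow(Add(-62, -47), -1) = Pow(-109, -1) = Rational(-1, 109)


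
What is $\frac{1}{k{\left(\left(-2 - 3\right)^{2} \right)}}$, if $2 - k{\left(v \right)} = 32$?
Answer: $- \frac{1}{30} \approx -0.033333$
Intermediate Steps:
$k{\left(v \right)} = -30$ ($k{\left(v \right)} = 2 - 32 = -30$)
$\frac{1}{k{\left(\left(-2 - 3\right)^{2} \right)}} = \frac{1}{-30} = - \frac{1}{30}$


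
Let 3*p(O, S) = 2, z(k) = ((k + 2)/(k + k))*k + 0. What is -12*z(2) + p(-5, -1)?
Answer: -70/3 ≈ -23.333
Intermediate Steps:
z(k) = 1 + k/2 (z(k) = ((2 + k)/((2*k)))*k + 0 = ((2 + k)*(1/(2*k)))*k + 0 = ((2 + k)/(2*k))*k + 0 = (1 + k/2) + 0 = 1 + k/2)
p(O, S) = ⅔ (p(O, S) = (⅓)*2 = ⅔)
-12*z(2) + p(-5, -1) = -12*(1 + (½)*2) + ⅔ = -12*(1 + 1) + ⅔ = -12*2 + ⅔ = -24 + ⅔ = -70/3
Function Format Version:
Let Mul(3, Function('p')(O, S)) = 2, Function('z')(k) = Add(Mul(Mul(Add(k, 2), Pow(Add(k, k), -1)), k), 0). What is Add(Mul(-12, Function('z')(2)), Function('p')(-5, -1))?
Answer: Rational(-70, 3) ≈ -23.333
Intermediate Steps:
Function('z')(k) = Add(1, Mul(Rational(1, 2), k)) (Function('z')(k) = Add(Mul(Mul(Add(2, k), Pow(Mul(2, k), -1)), k), 0) = Add(Mul(Mul(Add(2, k), Mul(Rational(1, 2), Pow(k, -1))), k), 0) = Add(Mul(Mul(Rational(1, 2), Pow(k, -1), Add(2, k)), k), 0) = Add(Add(1, Mul(Rational(1, 2), k)), 0) = Add(1, Mul(Rational(1, 2), k)))
Function('p')(O, S) = Rational(2, 3) (Function('p')(O, S) = Mul(Rational(1, 3), 2) = Rational(2, 3))
Add(Mul(-12, Function('z')(2)), Function('p')(-5, -1)) = Add(Mul(-12, Add(1, Mul(Rational(1, 2), 2))), Rational(2, 3)) = Add(Mul(-12, Add(1, 1)), Rational(2, 3)) = Add(Mul(-12, 2), Rational(2, 3)) = Add(-24, Rational(2, 3)) = Rational(-70, 3)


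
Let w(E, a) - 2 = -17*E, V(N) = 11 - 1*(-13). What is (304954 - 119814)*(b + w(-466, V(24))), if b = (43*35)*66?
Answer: 19857005560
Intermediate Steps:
V(N) = 24 (V(N) = 11 + 13 = 24)
b = 99330 (b = 1505*66 = 99330)
w(E, a) = 2 - 17*E
(304954 - 119814)*(b + w(-466, V(24))) = (304954 - 119814)*(99330 + (2 - 17*(-466))) = 185140*(99330 + (2 + 7922)) = 185140*(99330 + 7924) = 185140*107254 = 19857005560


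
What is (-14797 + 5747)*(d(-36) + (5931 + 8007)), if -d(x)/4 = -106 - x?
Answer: -128672900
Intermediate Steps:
d(x) = 424 + 4*x (d(x) = -4*(-106 - x) = 424 + 4*x)
(-14797 + 5747)*(d(-36) + (5931 + 8007)) = (-14797 + 5747)*((424 + 4*(-36)) + (5931 + 8007)) = -9050*((424 - 144) + 13938) = -9050*(280 + 13938) = -9050*14218 = -128672900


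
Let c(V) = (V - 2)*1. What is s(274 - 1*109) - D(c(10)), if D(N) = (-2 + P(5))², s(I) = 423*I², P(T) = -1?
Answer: 11516166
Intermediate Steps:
c(V) = -2 + V (c(V) = (-2 + V)*1 = -2 + V)
D(N) = 9 (D(N) = (-2 - 1)² = (-3)² = 9)
s(274 - 1*109) - D(c(10)) = 423*(274 - 1*109)² - 1*9 = 423*(274 - 109)² - 9 = 423*165² - 9 = 423*27225 - 9 = 11516175 - 9 = 11516166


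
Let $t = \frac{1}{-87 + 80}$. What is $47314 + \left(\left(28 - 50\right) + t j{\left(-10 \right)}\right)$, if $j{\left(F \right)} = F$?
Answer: $\frac{331054}{7} \approx 47293.0$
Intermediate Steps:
$t = - \frac{1}{7}$ ($t = \frac{1}{-7} = - \frac{1}{7} \approx -0.14286$)
$47314 + \left(\left(28 - 50\right) + t j{\left(-10 \right)}\right) = 47314 + \left(\left(28 - 50\right) - - \frac{10}{7}\right) = 47314 + \left(-22 + \frac{10}{7}\right) = 47314 - \frac{144}{7} = \frac{331054}{7}$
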